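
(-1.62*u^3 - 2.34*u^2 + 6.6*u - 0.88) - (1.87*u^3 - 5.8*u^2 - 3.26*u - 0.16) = -3.49*u^3 + 3.46*u^2 + 9.86*u - 0.72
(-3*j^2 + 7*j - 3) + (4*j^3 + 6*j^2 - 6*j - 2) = 4*j^3 + 3*j^2 + j - 5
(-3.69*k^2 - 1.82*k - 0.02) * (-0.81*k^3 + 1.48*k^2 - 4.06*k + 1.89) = 2.9889*k^5 - 3.987*k^4 + 12.304*k^3 + 0.3855*k^2 - 3.3586*k - 0.0378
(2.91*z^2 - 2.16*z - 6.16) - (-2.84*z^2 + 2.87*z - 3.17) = 5.75*z^2 - 5.03*z - 2.99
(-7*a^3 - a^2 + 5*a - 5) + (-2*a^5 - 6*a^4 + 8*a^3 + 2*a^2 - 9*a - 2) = -2*a^5 - 6*a^4 + a^3 + a^2 - 4*a - 7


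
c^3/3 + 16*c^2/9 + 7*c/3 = c*(c/3 + 1)*(c + 7/3)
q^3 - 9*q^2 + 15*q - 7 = (q - 7)*(q - 1)^2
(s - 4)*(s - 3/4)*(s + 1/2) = s^3 - 17*s^2/4 + 5*s/8 + 3/2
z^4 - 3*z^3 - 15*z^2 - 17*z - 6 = (z - 6)*(z + 1)^3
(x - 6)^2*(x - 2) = x^3 - 14*x^2 + 60*x - 72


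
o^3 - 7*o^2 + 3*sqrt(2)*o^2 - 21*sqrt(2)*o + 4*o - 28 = (o - 7)*(o + sqrt(2))*(o + 2*sqrt(2))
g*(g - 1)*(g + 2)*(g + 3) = g^4 + 4*g^3 + g^2 - 6*g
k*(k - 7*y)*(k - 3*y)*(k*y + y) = k^4*y - 10*k^3*y^2 + k^3*y + 21*k^2*y^3 - 10*k^2*y^2 + 21*k*y^3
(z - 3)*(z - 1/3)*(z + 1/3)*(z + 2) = z^4 - z^3 - 55*z^2/9 + z/9 + 2/3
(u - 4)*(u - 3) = u^2 - 7*u + 12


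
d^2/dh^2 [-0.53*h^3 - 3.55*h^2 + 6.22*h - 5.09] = -3.18*h - 7.1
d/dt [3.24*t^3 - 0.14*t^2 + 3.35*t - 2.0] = 9.72*t^2 - 0.28*t + 3.35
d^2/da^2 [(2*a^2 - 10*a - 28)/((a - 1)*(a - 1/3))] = 36*(-11*a^3 - 129*a^2 + 183*a - 67)/(27*a^6 - 108*a^5 + 171*a^4 - 136*a^3 + 57*a^2 - 12*a + 1)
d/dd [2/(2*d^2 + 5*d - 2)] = 2*(-4*d - 5)/(2*d^2 + 5*d - 2)^2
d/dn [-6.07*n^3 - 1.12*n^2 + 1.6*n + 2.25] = -18.21*n^2 - 2.24*n + 1.6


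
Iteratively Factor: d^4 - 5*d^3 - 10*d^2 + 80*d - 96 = (d - 4)*(d^3 - d^2 - 14*d + 24) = (d - 4)*(d + 4)*(d^2 - 5*d + 6) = (d - 4)*(d - 2)*(d + 4)*(d - 3)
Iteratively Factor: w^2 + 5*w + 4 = (w + 1)*(w + 4)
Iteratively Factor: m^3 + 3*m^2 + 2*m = (m)*(m^2 + 3*m + 2) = m*(m + 2)*(m + 1)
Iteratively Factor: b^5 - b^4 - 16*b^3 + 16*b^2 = (b)*(b^4 - b^3 - 16*b^2 + 16*b) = b*(b + 4)*(b^3 - 5*b^2 + 4*b) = b*(b - 1)*(b + 4)*(b^2 - 4*b) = b*(b - 4)*(b - 1)*(b + 4)*(b)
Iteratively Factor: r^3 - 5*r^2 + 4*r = (r - 1)*(r^2 - 4*r) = r*(r - 1)*(r - 4)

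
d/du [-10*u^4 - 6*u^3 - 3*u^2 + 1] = 2*u*(-20*u^2 - 9*u - 3)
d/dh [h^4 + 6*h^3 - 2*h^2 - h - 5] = 4*h^3 + 18*h^2 - 4*h - 1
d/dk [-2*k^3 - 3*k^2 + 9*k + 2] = -6*k^2 - 6*k + 9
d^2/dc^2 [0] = 0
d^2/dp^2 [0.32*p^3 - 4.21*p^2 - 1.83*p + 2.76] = 1.92*p - 8.42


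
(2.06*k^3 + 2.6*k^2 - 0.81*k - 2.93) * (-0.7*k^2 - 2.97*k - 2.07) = -1.442*k^5 - 7.9382*k^4 - 11.4192*k^3 - 0.925299999999999*k^2 + 10.3788*k + 6.0651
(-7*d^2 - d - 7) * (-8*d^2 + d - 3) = 56*d^4 + d^3 + 76*d^2 - 4*d + 21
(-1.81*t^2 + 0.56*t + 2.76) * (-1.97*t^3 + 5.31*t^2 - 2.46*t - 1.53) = 3.5657*t^5 - 10.7143*t^4 + 1.989*t^3 + 16.0473*t^2 - 7.6464*t - 4.2228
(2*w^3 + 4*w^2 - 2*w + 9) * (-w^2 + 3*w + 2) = -2*w^5 + 2*w^4 + 18*w^3 - 7*w^2 + 23*w + 18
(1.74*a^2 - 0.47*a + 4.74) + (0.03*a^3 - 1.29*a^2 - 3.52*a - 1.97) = 0.03*a^3 + 0.45*a^2 - 3.99*a + 2.77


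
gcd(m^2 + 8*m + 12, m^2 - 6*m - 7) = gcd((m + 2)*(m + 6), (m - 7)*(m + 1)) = 1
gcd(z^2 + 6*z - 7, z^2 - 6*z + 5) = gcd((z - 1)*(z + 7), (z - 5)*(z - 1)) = z - 1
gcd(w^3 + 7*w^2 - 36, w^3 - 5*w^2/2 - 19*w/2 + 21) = w^2 + w - 6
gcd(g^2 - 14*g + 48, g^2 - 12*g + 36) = g - 6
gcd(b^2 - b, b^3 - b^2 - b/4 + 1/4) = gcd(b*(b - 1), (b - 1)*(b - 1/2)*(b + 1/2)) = b - 1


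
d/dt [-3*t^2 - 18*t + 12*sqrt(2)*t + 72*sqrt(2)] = -6*t - 18 + 12*sqrt(2)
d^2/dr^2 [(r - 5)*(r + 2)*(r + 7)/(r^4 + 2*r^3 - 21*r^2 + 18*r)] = 2*(r^9 + 12*r^8 - 99*r^7 - 1180*r^6 - 1059*r^5 + 16698*r^4 + 10281*r^3 - 100170*r^2 + 79380*r - 22680)/(r^3*(r^9 + 6*r^8 - 51*r^7 - 190*r^6 + 1287*r^5 + 594*r^4 - 12825*r^3 + 25758*r^2 - 20412*r + 5832))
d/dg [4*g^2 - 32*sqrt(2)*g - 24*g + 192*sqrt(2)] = 8*g - 32*sqrt(2) - 24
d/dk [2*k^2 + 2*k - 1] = 4*k + 2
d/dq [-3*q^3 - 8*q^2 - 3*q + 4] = -9*q^2 - 16*q - 3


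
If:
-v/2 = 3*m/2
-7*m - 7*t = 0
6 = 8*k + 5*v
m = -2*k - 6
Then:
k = -42/19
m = -30/19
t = 30/19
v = 90/19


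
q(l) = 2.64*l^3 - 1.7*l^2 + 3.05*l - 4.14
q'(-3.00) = 84.53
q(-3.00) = -99.87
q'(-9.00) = 675.17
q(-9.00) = -2093.85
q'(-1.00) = 14.37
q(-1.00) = -11.53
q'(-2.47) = 59.77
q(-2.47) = -61.83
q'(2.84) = 57.27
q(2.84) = 51.28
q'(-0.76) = 10.21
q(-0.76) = -8.60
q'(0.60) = 3.86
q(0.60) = -2.35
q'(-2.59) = 64.98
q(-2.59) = -69.31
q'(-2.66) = 68.13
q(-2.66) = -73.97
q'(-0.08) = 3.37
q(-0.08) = -4.40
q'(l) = 7.92*l^2 - 3.4*l + 3.05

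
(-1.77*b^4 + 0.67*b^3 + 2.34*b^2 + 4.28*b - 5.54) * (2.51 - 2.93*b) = 5.1861*b^5 - 6.4058*b^4 - 5.1745*b^3 - 6.667*b^2 + 26.975*b - 13.9054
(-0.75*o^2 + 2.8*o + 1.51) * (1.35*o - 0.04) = -1.0125*o^3 + 3.81*o^2 + 1.9265*o - 0.0604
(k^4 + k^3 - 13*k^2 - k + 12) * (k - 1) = k^5 - 14*k^3 + 12*k^2 + 13*k - 12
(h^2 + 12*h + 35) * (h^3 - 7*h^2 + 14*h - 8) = h^5 + 5*h^4 - 35*h^3 - 85*h^2 + 394*h - 280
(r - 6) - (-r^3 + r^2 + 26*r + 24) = r^3 - r^2 - 25*r - 30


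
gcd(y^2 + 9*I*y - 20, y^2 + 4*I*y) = y + 4*I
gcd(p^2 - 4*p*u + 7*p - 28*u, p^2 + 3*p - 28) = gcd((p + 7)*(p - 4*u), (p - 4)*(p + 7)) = p + 7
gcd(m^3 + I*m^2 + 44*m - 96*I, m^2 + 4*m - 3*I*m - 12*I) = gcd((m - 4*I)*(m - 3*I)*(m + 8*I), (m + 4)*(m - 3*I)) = m - 3*I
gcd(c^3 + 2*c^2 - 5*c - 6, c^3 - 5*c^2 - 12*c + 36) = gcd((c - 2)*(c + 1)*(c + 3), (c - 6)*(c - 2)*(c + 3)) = c^2 + c - 6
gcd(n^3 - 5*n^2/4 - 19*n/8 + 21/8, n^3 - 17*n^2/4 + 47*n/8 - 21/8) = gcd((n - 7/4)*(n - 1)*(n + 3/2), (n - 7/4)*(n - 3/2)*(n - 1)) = n^2 - 11*n/4 + 7/4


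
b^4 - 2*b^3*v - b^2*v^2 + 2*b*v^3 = b*(b - 2*v)*(b - v)*(b + v)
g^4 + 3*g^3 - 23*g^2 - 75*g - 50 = (g - 5)*(g + 1)*(g + 2)*(g + 5)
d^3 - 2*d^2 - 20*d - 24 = (d - 6)*(d + 2)^2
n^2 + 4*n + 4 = (n + 2)^2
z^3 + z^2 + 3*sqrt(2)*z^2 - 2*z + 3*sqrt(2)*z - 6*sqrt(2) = (z - 1)*(z + 2)*(z + 3*sqrt(2))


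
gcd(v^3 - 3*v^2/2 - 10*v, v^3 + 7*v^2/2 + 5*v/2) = v^2 + 5*v/2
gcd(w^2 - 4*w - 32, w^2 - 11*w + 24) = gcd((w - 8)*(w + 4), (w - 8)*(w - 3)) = w - 8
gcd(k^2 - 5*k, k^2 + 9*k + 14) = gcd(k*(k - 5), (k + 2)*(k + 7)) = 1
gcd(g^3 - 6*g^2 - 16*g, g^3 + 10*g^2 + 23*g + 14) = g + 2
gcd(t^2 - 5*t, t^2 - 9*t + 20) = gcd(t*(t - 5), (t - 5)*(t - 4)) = t - 5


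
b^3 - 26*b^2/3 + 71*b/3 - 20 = (b - 4)*(b - 3)*(b - 5/3)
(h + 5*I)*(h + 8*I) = h^2 + 13*I*h - 40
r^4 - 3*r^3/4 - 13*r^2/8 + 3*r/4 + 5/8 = (r - 5/4)*(r - 1)*(r + 1/2)*(r + 1)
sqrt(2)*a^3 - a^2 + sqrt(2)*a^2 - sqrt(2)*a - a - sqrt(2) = (a + 1)*(a - sqrt(2))*(sqrt(2)*a + 1)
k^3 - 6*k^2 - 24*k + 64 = (k - 8)*(k - 2)*(k + 4)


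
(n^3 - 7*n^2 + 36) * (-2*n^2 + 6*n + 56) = -2*n^5 + 20*n^4 + 14*n^3 - 464*n^2 + 216*n + 2016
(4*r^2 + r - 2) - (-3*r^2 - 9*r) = 7*r^2 + 10*r - 2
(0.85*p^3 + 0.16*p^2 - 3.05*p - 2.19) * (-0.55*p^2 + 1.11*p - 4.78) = -0.4675*p^5 + 0.8555*p^4 - 2.2079*p^3 - 2.9458*p^2 + 12.1481*p + 10.4682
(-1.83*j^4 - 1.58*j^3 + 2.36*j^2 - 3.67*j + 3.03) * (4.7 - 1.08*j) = 1.9764*j^5 - 6.8946*j^4 - 9.9748*j^3 + 15.0556*j^2 - 20.5214*j + 14.241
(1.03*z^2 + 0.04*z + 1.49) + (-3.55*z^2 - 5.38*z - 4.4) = -2.52*z^2 - 5.34*z - 2.91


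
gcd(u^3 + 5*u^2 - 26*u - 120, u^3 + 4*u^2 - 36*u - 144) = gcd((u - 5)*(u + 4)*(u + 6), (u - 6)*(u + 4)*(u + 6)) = u^2 + 10*u + 24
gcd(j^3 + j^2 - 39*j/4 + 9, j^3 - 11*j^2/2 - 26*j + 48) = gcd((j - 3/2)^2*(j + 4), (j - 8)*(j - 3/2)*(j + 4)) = j^2 + 5*j/2 - 6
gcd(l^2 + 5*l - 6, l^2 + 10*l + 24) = l + 6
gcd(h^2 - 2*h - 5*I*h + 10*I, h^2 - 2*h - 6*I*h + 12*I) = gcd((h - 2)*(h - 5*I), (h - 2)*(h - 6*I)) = h - 2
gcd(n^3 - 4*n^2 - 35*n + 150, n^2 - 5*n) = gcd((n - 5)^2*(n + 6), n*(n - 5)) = n - 5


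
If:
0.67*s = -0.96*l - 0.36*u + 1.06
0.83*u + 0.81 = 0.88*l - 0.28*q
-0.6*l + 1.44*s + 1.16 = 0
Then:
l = 1.2909661510872 - 0.290517821116342*u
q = 1.16446504627406 - 3.8773417235085*u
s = -0.121049092131809*u - 0.267652992602555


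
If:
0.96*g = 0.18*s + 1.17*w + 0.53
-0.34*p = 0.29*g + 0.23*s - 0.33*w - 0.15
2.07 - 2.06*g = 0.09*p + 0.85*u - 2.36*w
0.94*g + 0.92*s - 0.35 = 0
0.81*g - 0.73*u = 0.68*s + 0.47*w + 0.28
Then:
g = 1.19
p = 0.62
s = -0.84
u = 1.30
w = 0.65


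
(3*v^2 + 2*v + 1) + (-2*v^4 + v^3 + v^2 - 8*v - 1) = -2*v^4 + v^3 + 4*v^2 - 6*v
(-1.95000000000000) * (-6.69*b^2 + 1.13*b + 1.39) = 13.0455*b^2 - 2.2035*b - 2.7105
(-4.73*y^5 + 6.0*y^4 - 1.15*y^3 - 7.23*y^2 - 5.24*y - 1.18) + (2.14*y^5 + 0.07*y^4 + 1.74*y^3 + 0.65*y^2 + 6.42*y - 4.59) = -2.59*y^5 + 6.07*y^4 + 0.59*y^3 - 6.58*y^2 + 1.18*y - 5.77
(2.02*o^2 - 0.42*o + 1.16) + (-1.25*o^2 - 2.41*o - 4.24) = 0.77*o^2 - 2.83*o - 3.08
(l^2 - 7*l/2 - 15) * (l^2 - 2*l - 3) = l^4 - 11*l^3/2 - 11*l^2 + 81*l/2 + 45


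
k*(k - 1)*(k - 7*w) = k^3 - 7*k^2*w - k^2 + 7*k*w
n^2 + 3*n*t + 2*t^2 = (n + t)*(n + 2*t)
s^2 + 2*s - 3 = (s - 1)*(s + 3)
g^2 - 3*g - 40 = (g - 8)*(g + 5)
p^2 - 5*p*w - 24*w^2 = (p - 8*w)*(p + 3*w)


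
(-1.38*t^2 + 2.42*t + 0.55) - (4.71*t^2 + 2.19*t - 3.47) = -6.09*t^2 + 0.23*t + 4.02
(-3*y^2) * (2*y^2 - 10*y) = -6*y^4 + 30*y^3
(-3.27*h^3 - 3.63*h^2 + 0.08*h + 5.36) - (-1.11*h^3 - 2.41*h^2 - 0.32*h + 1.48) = -2.16*h^3 - 1.22*h^2 + 0.4*h + 3.88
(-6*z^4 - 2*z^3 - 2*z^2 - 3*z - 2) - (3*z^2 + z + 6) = -6*z^4 - 2*z^3 - 5*z^2 - 4*z - 8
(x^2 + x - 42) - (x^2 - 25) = x - 17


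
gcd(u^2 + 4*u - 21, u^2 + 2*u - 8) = 1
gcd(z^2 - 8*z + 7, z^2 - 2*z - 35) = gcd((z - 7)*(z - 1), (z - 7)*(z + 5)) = z - 7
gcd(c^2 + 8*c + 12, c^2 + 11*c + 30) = c + 6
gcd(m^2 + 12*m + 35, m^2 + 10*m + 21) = m + 7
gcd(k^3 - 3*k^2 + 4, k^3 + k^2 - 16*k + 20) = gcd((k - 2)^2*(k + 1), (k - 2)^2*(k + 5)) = k^2 - 4*k + 4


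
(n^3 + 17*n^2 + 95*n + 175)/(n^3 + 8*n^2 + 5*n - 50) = (n + 7)/(n - 2)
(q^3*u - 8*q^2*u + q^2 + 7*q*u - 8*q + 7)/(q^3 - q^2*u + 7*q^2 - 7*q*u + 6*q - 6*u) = (q^3*u - 8*q^2*u + q^2 + 7*q*u - 8*q + 7)/(q^3 - q^2*u + 7*q^2 - 7*q*u + 6*q - 6*u)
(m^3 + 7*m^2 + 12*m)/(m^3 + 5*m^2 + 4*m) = (m + 3)/(m + 1)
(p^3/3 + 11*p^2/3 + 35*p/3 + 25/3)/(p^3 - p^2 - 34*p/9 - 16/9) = 3*(p^2 + 10*p + 25)/(9*p^2 - 18*p - 16)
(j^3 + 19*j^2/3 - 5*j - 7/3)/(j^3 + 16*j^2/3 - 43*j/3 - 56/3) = (3*j^2 - 2*j - 1)/(3*j^2 - 5*j - 8)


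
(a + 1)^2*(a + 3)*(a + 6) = a^4 + 11*a^3 + 37*a^2 + 45*a + 18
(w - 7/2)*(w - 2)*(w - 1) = w^3 - 13*w^2/2 + 25*w/2 - 7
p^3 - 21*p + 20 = (p - 4)*(p - 1)*(p + 5)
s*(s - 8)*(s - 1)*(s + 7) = s^4 - 2*s^3 - 55*s^2 + 56*s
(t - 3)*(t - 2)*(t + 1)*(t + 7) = t^4 + 3*t^3 - 27*t^2 + 13*t + 42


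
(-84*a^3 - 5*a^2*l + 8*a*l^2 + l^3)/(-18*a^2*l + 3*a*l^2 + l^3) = (28*a^2 + 11*a*l + l^2)/(l*(6*a + l))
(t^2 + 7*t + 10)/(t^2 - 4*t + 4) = (t^2 + 7*t + 10)/(t^2 - 4*t + 4)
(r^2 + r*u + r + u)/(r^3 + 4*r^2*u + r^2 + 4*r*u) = (r + u)/(r*(r + 4*u))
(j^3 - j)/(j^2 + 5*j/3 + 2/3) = 3*j*(j - 1)/(3*j + 2)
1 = 1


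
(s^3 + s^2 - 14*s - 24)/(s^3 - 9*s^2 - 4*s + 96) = (s + 2)/(s - 8)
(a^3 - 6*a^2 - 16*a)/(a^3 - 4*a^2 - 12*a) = (a - 8)/(a - 6)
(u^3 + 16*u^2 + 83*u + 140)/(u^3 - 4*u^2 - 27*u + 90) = (u^2 + 11*u + 28)/(u^2 - 9*u + 18)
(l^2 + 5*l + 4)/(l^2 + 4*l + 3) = (l + 4)/(l + 3)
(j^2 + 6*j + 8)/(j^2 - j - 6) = (j + 4)/(j - 3)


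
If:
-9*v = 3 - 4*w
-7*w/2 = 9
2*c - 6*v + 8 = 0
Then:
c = -59/7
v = -31/21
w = -18/7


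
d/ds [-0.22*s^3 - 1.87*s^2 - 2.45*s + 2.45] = -0.66*s^2 - 3.74*s - 2.45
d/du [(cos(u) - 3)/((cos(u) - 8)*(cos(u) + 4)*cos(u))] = (51*cos(u) - 13*cos(2*u) + cos(3*u) + 179)*sin(u)/(2*(cos(u) - 8)^2*(cos(u) + 4)^2*cos(u)^2)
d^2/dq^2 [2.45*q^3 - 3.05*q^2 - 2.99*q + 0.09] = 14.7*q - 6.1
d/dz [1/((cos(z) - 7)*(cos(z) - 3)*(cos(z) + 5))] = (3*cos(z)^2 - 10*cos(z) - 29)*sin(z)/((cos(z) - 7)^2*(cos(z) - 3)^2*(cos(z) + 5)^2)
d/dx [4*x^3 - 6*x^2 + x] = 12*x^2 - 12*x + 1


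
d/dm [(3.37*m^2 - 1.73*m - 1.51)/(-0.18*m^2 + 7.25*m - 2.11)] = (24.1211*m^2 - 14.765*m + 14.5978)/(0.0324*m^4 - 2.61*m^3 + 53.3221*m^2 - 30.595*m + 4.4521)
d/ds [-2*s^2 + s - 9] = 1 - 4*s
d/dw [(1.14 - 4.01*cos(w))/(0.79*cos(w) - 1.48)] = -5.0342*sin(w)/(0.79*cos(w) - 1.48)^2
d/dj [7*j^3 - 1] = 21*j^2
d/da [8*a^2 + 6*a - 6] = 16*a + 6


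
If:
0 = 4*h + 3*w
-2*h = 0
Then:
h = 0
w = 0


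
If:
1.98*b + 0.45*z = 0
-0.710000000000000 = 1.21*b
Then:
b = -0.59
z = 2.58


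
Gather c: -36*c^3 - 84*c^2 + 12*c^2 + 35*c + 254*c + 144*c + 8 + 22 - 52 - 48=-36*c^3 - 72*c^2 + 433*c - 70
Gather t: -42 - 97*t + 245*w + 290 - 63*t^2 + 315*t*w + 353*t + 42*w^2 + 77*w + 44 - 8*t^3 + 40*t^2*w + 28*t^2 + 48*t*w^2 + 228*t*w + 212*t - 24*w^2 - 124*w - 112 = -8*t^3 + t^2*(40*w - 35) + t*(48*w^2 + 543*w + 468) + 18*w^2 + 198*w + 180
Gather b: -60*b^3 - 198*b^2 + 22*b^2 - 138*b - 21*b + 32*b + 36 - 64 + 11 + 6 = -60*b^3 - 176*b^2 - 127*b - 11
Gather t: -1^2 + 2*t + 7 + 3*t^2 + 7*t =3*t^2 + 9*t + 6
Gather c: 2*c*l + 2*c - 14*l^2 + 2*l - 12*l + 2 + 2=c*(2*l + 2) - 14*l^2 - 10*l + 4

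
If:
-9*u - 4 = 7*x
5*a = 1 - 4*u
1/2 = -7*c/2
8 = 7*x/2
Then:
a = 89/45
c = -1/7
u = -20/9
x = 16/7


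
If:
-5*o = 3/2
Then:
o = -3/10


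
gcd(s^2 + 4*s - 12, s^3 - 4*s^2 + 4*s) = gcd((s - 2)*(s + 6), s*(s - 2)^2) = s - 2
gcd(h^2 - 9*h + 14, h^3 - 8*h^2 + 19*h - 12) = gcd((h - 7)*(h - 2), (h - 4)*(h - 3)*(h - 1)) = 1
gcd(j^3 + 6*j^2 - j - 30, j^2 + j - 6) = j^2 + j - 6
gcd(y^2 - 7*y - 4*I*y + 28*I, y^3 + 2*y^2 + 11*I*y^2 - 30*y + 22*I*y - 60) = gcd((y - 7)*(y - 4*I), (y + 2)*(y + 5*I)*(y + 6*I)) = 1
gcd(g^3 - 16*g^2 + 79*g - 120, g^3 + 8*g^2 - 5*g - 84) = g - 3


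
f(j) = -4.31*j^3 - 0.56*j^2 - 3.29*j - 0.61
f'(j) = -12.93*j^2 - 1.12*j - 3.29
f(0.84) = -6.32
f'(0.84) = -13.35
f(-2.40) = 63.64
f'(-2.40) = -75.08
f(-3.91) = 261.33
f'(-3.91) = -196.59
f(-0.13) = -0.18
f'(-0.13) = -3.36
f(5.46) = -736.81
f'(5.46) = -394.87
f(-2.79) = 97.81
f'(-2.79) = -100.81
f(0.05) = -0.78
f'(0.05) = -3.38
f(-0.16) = -0.08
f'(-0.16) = -3.44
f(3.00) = -131.89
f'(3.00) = -123.02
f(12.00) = -7568.41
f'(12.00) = -1878.65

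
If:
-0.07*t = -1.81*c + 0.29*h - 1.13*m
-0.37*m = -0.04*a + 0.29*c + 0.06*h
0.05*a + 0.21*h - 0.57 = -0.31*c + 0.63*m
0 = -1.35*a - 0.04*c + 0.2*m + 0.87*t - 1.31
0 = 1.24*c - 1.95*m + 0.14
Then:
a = 8.88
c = 0.51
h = 1.03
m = 0.39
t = 15.22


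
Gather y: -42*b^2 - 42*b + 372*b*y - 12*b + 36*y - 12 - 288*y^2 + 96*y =-42*b^2 - 54*b - 288*y^2 + y*(372*b + 132) - 12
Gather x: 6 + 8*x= 8*x + 6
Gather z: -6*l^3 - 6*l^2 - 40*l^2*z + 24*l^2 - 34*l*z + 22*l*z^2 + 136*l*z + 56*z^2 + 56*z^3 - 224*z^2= -6*l^3 + 18*l^2 + 56*z^3 + z^2*(22*l - 168) + z*(-40*l^2 + 102*l)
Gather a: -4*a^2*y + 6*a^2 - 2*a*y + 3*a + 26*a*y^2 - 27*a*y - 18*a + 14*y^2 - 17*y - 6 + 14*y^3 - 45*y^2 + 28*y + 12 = a^2*(6 - 4*y) + a*(26*y^2 - 29*y - 15) + 14*y^3 - 31*y^2 + 11*y + 6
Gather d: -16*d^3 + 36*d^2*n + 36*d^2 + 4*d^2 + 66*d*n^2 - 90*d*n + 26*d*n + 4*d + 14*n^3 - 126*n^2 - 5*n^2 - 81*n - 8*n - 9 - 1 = -16*d^3 + d^2*(36*n + 40) + d*(66*n^2 - 64*n + 4) + 14*n^3 - 131*n^2 - 89*n - 10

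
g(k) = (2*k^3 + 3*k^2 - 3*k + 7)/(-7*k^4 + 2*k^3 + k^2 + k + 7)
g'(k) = (6*k^2 + 6*k - 3)/(-7*k^4 + 2*k^3 + k^2 + k + 7) + (2*k^3 + 3*k^2 - 3*k + 7)*(28*k^3 - 6*k^2 - 2*k - 1)/(-7*k^4 + 2*k^3 + k^2 + k + 7)^2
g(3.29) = -0.14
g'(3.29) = 0.06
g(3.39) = -0.13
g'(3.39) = 0.06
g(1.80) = -0.46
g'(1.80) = 0.74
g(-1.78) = -0.14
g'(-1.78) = -0.42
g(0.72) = 1.01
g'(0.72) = 1.32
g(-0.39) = 1.31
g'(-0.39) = -1.25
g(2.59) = -0.20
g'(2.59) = 0.14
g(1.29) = -2.42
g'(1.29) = 19.03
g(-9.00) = 0.02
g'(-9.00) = 0.00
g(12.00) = -0.03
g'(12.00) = 0.00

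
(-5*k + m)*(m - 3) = -5*k*m + 15*k + m^2 - 3*m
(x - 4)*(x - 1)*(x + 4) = x^3 - x^2 - 16*x + 16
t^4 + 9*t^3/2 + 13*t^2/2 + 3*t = t*(t + 1)*(t + 3/2)*(t + 2)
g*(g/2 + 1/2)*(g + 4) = g^3/2 + 5*g^2/2 + 2*g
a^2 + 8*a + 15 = (a + 3)*(a + 5)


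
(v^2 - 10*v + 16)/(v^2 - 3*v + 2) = (v - 8)/(v - 1)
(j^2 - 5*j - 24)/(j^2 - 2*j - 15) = (j - 8)/(j - 5)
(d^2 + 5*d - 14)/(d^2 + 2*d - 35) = (d - 2)/(d - 5)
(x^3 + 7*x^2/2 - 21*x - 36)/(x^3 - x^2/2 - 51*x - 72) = (x - 4)/(x - 8)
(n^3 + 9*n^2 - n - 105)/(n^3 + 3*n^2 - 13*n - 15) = (n + 7)/(n + 1)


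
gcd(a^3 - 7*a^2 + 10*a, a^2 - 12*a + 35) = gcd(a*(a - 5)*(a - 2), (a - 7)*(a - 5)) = a - 5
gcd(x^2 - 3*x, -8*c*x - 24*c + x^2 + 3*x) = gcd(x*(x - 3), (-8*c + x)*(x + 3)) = 1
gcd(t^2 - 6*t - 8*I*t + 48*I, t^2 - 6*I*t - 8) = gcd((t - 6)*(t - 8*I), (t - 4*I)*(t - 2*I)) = 1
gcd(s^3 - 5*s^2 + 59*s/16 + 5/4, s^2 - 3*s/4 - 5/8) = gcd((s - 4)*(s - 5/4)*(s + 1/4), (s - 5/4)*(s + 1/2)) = s - 5/4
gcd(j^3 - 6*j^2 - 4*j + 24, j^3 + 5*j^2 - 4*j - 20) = j^2 - 4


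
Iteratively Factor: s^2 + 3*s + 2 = (s + 2)*(s + 1)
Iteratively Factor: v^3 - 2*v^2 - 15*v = (v)*(v^2 - 2*v - 15) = v*(v + 3)*(v - 5)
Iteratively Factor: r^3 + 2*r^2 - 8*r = (r - 2)*(r^2 + 4*r) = r*(r - 2)*(r + 4)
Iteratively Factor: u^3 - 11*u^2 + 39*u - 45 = (u - 3)*(u^2 - 8*u + 15) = (u - 5)*(u - 3)*(u - 3)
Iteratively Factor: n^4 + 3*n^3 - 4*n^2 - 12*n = (n - 2)*(n^3 + 5*n^2 + 6*n) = (n - 2)*(n + 2)*(n^2 + 3*n) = (n - 2)*(n + 2)*(n + 3)*(n)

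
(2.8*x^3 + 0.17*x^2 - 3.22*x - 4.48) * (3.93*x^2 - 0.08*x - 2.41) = 11.004*x^5 + 0.4441*x^4 - 19.4162*x^3 - 17.7585*x^2 + 8.1186*x + 10.7968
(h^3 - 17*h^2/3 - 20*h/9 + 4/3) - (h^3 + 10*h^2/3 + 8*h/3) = -9*h^2 - 44*h/9 + 4/3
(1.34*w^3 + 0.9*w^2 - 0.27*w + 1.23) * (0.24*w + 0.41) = 0.3216*w^4 + 0.7654*w^3 + 0.3042*w^2 + 0.1845*w + 0.5043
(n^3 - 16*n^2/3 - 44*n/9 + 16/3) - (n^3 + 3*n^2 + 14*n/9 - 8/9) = -25*n^2/3 - 58*n/9 + 56/9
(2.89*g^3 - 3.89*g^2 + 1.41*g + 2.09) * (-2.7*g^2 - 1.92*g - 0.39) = -7.803*g^5 + 4.9542*g^4 + 2.5347*g^3 - 6.8331*g^2 - 4.5627*g - 0.8151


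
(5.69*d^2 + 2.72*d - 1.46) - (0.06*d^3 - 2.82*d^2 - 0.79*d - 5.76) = -0.06*d^3 + 8.51*d^2 + 3.51*d + 4.3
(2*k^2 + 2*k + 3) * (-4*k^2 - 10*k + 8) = -8*k^4 - 28*k^3 - 16*k^2 - 14*k + 24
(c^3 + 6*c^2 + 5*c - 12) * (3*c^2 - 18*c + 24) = 3*c^5 - 69*c^3 + 18*c^2 + 336*c - 288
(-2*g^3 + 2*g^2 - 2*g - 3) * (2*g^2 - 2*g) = -4*g^5 + 8*g^4 - 8*g^3 - 2*g^2 + 6*g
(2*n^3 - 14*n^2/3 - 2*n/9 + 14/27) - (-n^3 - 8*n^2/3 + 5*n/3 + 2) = 3*n^3 - 2*n^2 - 17*n/9 - 40/27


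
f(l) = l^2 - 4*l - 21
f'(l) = 2*l - 4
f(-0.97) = -16.18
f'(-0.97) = -5.94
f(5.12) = -15.27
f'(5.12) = 6.24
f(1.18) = -24.33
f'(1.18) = -1.64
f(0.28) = -22.04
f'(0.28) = -3.44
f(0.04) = -21.16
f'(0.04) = -3.92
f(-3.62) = 6.58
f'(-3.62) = -11.24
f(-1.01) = -15.94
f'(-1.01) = -6.02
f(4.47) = -18.90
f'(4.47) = 4.94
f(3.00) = -24.00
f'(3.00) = 2.00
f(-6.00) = 39.00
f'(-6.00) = -16.00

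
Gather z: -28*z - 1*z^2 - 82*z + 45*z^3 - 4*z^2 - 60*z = 45*z^3 - 5*z^2 - 170*z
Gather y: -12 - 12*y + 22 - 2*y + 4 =14 - 14*y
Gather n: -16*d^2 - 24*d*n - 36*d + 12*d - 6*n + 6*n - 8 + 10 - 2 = -16*d^2 - 24*d*n - 24*d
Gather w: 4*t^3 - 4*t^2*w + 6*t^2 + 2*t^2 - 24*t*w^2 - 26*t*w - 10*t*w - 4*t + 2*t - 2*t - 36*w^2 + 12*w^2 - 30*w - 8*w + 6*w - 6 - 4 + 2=4*t^3 + 8*t^2 - 4*t + w^2*(-24*t - 24) + w*(-4*t^2 - 36*t - 32) - 8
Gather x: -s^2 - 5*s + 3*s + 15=-s^2 - 2*s + 15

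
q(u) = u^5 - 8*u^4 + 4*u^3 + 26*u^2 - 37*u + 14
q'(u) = 5*u^4 - 32*u^3 + 12*u^2 + 52*u - 37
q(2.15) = -30.61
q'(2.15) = -80.92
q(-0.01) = 14.37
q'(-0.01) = -37.52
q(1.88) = -13.54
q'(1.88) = -47.00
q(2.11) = -27.49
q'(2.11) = -75.35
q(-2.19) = -56.68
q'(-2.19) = 357.80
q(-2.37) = -132.69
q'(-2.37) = 490.90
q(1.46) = -1.87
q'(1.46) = -12.37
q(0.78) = 0.18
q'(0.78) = -2.47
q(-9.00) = -112000.00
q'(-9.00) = 56600.00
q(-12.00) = -417430.00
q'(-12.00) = 160043.00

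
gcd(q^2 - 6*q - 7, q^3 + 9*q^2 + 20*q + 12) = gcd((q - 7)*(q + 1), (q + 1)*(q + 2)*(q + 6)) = q + 1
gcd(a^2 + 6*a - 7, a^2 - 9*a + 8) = a - 1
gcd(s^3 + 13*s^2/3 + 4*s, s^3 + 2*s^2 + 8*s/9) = s^2 + 4*s/3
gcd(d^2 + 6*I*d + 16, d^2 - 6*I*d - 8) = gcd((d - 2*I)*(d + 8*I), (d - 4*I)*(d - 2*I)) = d - 2*I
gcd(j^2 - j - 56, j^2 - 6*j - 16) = j - 8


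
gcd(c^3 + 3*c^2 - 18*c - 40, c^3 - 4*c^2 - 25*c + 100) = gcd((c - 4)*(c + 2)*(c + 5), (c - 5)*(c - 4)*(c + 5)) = c^2 + c - 20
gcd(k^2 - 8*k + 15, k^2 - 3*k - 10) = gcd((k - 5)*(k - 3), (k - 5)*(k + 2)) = k - 5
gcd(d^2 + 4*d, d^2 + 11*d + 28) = d + 4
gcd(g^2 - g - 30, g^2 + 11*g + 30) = g + 5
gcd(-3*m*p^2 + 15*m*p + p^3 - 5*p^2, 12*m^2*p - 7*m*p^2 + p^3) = -3*m*p + p^2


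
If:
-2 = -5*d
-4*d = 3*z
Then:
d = 2/5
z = -8/15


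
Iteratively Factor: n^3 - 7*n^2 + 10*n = (n)*(n^2 - 7*n + 10) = n*(n - 5)*(n - 2)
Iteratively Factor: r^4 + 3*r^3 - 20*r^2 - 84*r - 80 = (r + 2)*(r^3 + r^2 - 22*r - 40) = (r - 5)*(r + 2)*(r^2 + 6*r + 8) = (r - 5)*(r + 2)*(r + 4)*(r + 2)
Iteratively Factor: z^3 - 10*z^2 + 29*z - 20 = (z - 5)*(z^2 - 5*z + 4) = (z - 5)*(z - 1)*(z - 4)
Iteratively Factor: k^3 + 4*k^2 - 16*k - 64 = (k + 4)*(k^2 - 16) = (k - 4)*(k + 4)*(k + 4)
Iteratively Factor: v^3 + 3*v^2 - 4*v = (v - 1)*(v^2 + 4*v) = (v - 1)*(v + 4)*(v)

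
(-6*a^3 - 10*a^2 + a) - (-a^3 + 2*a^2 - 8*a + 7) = -5*a^3 - 12*a^2 + 9*a - 7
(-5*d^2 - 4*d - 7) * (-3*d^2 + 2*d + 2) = 15*d^4 + 2*d^3 + 3*d^2 - 22*d - 14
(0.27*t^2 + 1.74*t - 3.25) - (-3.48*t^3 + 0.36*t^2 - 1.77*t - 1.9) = 3.48*t^3 - 0.09*t^2 + 3.51*t - 1.35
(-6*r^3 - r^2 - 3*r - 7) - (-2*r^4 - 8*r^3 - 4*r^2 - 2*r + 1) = 2*r^4 + 2*r^3 + 3*r^2 - r - 8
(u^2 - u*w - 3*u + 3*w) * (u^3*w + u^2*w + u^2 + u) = u^5*w - u^4*w^2 - 2*u^4*w + u^4 + 2*u^3*w^2 - 4*u^3*w - 2*u^3 + 3*u^2*w^2 + 2*u^2*w - 3*u^2 + 3*u*w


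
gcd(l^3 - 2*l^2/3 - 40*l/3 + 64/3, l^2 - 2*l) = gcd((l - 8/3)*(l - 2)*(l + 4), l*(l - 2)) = l - 2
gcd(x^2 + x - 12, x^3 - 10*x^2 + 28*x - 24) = 1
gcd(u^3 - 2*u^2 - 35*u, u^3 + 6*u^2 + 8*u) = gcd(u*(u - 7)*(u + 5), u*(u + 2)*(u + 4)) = u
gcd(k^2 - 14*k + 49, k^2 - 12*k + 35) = k - 7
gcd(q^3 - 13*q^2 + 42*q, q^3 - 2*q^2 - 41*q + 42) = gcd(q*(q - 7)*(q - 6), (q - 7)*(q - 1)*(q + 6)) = q - 7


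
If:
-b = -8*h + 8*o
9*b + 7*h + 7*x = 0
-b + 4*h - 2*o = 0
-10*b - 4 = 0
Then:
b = -2/5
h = -3/20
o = -1/10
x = 93/140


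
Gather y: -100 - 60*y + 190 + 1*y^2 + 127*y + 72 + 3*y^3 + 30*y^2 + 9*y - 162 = 3*y^3 + 31*y^2 + 76*y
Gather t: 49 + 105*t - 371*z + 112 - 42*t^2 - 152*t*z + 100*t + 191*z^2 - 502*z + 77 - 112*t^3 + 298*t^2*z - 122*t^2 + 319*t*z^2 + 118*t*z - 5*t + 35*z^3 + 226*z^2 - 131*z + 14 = -112*t^3 + t^2*(298*z - 164) + t*(319*z^2 - 34*z + 200) + 35*z^3 + 417*z^2 - 1004*z + 252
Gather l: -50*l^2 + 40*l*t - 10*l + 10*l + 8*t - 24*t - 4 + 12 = -50*l^2 + 40*l*t - 16*t + 8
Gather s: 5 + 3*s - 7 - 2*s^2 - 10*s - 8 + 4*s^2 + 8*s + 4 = 2*s^2 + s - 6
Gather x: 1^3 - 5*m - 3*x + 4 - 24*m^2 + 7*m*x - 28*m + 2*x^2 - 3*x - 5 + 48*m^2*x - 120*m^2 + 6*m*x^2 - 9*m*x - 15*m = -144*m^2 - 48*m + x^2*(6*m + 2) + x*(48*m^2 - 2*m - 6)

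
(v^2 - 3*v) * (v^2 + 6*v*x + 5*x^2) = v^4 + 6*v^3*x - 3*v^3 + 5*v^2*x^2 - 18*v^2*x - 15*v*x^2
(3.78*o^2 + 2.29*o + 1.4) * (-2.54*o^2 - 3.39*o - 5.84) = -9.6012*o^4 - 18.6308*o^3 - 33.3943*o^2 - 18.1196*o - 8.176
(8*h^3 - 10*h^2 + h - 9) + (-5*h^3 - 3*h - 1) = 3*h^3 - 10*h^2 - 2*h - 10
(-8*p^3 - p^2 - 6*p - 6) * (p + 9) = -8*p^4 - 73*p^3 - 15*p^2 - 60*p - 54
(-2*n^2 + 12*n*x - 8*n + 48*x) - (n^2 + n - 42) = -3*n^2 + 12*n*x - 9*n + 48*x + 42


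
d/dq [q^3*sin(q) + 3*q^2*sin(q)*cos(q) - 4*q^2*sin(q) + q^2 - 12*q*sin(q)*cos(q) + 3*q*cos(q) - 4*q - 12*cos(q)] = q^3*cos(q) + 3*q^2*sin(q) - 4*q^2*cos(q) + 3*q^2*cos(2*q) - 11*q*sin(q) + 3*q*sin(2*q) - 12*q*cos(2*q) + 2*q + 12*sin(q) - 6*sin(2*q) + 3*cos(q) - 4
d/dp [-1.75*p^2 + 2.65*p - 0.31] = 2.65 - 3.5*p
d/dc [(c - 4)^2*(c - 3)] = (c - 4)*(3*c - 10)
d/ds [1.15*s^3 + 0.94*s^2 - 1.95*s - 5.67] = 3.45*s^2 + 1.88*s - 1.95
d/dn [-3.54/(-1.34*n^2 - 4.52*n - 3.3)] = (-9.4872*n - 16.0008)/(1.34*n^2 + 4.52*n + 3.3)^2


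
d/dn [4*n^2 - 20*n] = 8*n - 20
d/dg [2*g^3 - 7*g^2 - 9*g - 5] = 6*g^2 - 14*g - 9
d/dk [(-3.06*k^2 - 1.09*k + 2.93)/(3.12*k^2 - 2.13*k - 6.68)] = (9.9186*k^2 + 22.5984*k + 13.5221)/(9.7344*k^4 - 13.2912*k^3 - 37.1463*k^2 + 28.4568*k + 44.6224)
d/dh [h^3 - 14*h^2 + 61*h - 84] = 3*h^2 - 28*h + 61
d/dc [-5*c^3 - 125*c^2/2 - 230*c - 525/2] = -15*c^2 - 125*c - 230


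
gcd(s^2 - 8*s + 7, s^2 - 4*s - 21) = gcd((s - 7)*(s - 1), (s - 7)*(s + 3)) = s - 7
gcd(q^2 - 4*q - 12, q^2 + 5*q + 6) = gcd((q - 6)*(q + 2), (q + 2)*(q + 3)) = q + 2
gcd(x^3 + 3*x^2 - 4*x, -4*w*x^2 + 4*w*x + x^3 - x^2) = x^2 - x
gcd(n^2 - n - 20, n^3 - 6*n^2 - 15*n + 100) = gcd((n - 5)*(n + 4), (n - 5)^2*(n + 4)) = n^2 - n - 20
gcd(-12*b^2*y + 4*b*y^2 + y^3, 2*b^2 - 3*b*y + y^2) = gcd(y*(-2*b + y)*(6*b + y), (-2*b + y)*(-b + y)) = -2*b + y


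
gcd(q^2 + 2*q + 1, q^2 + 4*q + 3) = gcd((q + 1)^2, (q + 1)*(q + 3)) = q + 1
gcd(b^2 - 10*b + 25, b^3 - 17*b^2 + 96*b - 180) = b - 5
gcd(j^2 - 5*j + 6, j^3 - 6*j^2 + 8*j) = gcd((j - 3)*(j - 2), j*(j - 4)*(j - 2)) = j - 2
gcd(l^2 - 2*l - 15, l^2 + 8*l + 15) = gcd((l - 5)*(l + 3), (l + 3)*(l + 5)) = l + 3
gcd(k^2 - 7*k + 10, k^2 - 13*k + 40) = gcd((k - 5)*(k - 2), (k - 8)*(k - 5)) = k - 5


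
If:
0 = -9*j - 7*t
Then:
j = -7*t/9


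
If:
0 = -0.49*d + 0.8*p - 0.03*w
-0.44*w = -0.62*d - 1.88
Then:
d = 0.709677419354839*w - 3.03225806451613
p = 0.472177419354839*w - 1.85725806451613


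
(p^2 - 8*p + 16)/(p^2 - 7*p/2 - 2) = 2*(p - 4)/(2*p + 1)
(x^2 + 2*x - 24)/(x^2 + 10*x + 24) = (x - 4)/(x + 4)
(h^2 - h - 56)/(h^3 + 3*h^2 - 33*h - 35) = (h - 8)/(h^2 - 4*h - 5)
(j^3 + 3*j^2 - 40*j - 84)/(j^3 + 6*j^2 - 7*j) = (j^2 - 4*j - 12)/(j*(j - 1))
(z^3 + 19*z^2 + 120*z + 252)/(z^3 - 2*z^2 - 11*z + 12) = (z^3 + 19*z^2 + 120*z + 252)/(z^3 - 2*z^2 - 11*z + 12)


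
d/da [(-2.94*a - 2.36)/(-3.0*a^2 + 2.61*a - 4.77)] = (-8.82*a^2 - 14.16*a + 20.1834)/(9.0*a^4 - 15.66*a^3 + 35.4321*a^2 - 24.8994*a + 22.7529)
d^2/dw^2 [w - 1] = 0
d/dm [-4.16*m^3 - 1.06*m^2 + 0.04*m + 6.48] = -12.48*m^2 - 2.12*m + 0.04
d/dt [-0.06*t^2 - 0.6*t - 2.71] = -0.12*t - 0.6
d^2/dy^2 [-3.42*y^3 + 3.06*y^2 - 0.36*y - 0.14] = 6.12 - 20.52*y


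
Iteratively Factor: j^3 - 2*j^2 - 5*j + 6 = (j + 2)*(j^2 - 4*j + 3) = (j - 1)*(j + 2)*(j - 3)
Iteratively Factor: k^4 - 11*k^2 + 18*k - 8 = (k - 1)*(k^3 + k^2 - 10*k + 8) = (k - 2)*(k - 1)*(k^2 + 3*k - 4) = (k - 2)*(k - 1)^2*(k + 4)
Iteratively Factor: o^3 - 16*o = (o)*(o^2 - 16) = o*(o - 4)*(o + 4)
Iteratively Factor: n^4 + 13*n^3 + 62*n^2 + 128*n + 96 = (n + 3)*(n^3 + 10*n^2 + 32*n + 32) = (n + 3)*(n + 4)*(n^2 + 6*n + 8) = (n + 3)*(n + 4)^2*(n + 2)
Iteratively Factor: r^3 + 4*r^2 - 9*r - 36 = (r + 4)*(r^2 - 9) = (r + 3)*(r + 4)*(r - 3)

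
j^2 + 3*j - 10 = (j - 2)*(j + 5)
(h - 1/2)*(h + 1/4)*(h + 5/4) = h^3 + h^2 - 7*h/16 - 5/32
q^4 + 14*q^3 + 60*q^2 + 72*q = q*(q + 2)*(q + 6)^2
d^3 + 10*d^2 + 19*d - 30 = (d - 1)*(d + 5)*(d + 6)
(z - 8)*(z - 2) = z^2 - 10*z + 16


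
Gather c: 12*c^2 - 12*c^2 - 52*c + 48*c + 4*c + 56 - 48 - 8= 0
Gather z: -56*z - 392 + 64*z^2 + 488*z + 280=64*z^2 + 432*z - 112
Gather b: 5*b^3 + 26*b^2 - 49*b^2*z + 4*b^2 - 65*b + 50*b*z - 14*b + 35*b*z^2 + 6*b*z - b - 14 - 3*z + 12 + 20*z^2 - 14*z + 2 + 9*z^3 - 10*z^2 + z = 5*b^3 + b^2*(30 - 49*z) + b*(35*z^2 + 56*z - 80) + 9*z^3 + 10*z^2 - 16*z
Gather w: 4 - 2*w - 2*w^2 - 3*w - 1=-2*w^2 - 5*w + 3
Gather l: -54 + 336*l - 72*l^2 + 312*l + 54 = -72*l^2 + 648*l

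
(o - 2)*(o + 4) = o^2 + 2*o - 8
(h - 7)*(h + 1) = h^2 - 6*h - 7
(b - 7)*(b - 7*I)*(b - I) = b^3 - 7*b^2 - 8*I*b^2 - 7*b + 56*I*b + 49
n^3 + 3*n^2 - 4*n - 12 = (n - 2)*(n + 2)*(n + 3)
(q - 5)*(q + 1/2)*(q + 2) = q^3 - 5*q^2/2 - 23*q/2 - 5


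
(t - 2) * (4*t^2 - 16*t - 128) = 4*t^3 - 24*t^2 - 96*t + 256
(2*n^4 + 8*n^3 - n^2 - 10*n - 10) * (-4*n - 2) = -8*n^5 - 36*n^4 - 12*n^3 + 42*n^2 + 60*n + 20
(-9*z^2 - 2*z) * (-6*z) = 54*z^3 + 12*z^2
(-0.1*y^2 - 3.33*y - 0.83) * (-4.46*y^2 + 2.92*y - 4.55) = 0.446*y^4 + 14.5598*y^3 - 5.5668*y^2 + 12.7279*y + 3.7765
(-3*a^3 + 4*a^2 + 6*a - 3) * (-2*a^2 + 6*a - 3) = 6*a^5 - 26*a^4 + 21*a^3 + 30*a^2 - 36*a + 9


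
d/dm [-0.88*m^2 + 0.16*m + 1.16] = 0.16 - 1.76*m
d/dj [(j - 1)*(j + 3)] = 2*j + 2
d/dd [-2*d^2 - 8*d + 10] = -4*d - 8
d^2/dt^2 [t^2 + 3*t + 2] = 2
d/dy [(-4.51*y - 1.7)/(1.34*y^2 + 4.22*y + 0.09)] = (6.0434*y^2 + 4.556*y + 6.7681)/(1.7956*y^4 + 11.3096*y^3 + 18.0496*y^2 + 0.7596*y + 0.0081)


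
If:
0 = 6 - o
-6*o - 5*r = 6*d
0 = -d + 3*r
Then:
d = -108/23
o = 6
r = -36/23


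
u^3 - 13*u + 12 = (u - 3)*(u - 1)*(u + 4)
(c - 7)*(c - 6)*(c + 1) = c^3 - 12*c^2 + 29*c + 42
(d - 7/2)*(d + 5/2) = d^2 - d - 35/4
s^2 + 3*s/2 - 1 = (s - 1/2)*(s + 2)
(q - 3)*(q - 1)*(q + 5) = q^3 + q^2 - 17*q + 15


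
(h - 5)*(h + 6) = h^2 + h - 30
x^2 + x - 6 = (x - 2)*(x + 3)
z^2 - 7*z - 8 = (z - 8)*(z + 1)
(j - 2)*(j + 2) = j^2 - 4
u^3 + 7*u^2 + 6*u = u*(u + 1)*(u + 6)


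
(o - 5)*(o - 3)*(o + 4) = o^3 - 4*o^2 - 17*o + 60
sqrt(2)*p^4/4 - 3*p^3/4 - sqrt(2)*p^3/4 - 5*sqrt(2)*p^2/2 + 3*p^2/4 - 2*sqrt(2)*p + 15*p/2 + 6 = (p/2 + 1)*(p - 4)*(p - 3*sqrt(2)/2)*(sqrt(2)*p/2 + sqrt(2)/2)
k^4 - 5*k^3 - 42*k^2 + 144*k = k*(k - 8)*(k - 3)*(k + 6)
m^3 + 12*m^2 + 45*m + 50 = (m + 2)*(m + 5)^2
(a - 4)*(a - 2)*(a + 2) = a^3 - 4*a^2 - 4*a + 16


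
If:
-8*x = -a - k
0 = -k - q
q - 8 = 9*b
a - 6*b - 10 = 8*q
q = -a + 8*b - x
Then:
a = -4442/701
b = -722/701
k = 890/701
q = -890/701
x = -444/701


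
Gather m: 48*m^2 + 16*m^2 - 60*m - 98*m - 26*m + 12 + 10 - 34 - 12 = 64*m^2 - 184*m - 24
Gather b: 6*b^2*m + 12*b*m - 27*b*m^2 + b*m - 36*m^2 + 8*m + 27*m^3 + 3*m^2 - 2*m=6*b^2*m + b*(-27*m^2 + 13*m) + 27*m^3 - 33*m^2 + 6*m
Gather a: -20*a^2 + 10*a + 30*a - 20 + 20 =-20*a^2 + 40*a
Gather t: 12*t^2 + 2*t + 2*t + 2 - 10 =12*t^2 + 4*t - 8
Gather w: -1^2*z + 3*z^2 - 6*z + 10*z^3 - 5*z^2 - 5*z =10*z^3 - 2*z^2 - 12*z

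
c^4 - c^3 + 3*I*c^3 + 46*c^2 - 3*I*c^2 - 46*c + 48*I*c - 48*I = (c - 1)*(c - 6*I)*(c + I)*(c + 8*I)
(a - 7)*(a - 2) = a^2 - 9*a + 14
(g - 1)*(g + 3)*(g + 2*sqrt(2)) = g^3 + 2*g^2 + 2*sqrt(2)*g^2 - 3*g + 4*sqrt(2)*g - 6*sqrt(2)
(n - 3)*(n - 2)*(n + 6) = n^3 + n^2 - 24*n + 36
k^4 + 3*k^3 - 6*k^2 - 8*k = k*(k - 2)*(k + 1)*(k + 4)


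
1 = 1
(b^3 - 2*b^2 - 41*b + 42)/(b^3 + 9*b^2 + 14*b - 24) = (b - 7)/(b + 4)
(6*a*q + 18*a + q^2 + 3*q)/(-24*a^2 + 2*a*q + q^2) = (q + 3)/(-4*a + q)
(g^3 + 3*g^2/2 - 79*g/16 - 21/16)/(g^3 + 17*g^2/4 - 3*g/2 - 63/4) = (g + 1/4)/(g + 3)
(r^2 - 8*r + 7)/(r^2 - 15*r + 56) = (r - 1)/(r - 8)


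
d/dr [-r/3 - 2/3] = -1/3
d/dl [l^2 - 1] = 2*l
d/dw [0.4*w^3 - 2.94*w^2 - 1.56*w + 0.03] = 1.2*w^2 - 5.88*w - 1.56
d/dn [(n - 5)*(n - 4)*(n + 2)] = 3*n^2 - 14*n + 2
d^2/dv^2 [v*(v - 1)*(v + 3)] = 6*v + 4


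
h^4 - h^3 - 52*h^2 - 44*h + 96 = (h - 8)*(h - 1)*(h + 2)*(h + 6)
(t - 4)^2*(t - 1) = t^3 - 9*t^2 + 24*t - 16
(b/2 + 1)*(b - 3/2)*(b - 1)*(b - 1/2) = b^4/2 - b^3/2 - 13*b^2/8 + 19*b/8 - 3/4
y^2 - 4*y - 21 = (y - 7)*(y + 3)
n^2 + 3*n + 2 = (n + 1)*(n + 2)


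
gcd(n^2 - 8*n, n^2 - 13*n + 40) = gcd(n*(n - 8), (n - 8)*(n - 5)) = n - 8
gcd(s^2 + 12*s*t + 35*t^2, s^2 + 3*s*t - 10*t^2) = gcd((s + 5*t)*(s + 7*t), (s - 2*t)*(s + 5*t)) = s + 5*t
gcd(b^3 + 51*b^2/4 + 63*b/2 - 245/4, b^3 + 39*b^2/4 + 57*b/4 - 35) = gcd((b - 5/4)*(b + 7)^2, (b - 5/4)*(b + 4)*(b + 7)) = b^2 + 23*b/4 - 35/4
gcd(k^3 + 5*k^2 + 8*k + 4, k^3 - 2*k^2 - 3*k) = k + 1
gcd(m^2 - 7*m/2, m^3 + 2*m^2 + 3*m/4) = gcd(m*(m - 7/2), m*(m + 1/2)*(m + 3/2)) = m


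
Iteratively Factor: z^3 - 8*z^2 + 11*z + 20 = (z - 4)*(z^2 - 4*z - 5) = (z - 4)*(z + 1)*(z - 5)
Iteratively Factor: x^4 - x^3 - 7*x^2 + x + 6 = (x + 1)*(x^3 - 2*x^2 - 5*x + 6) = (x + 1)*(x + 2)*(x^2 - 4*x + 3) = (x - 3)*(x + 1)*(x + 2)*(x - 1)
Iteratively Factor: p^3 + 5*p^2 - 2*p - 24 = (p + 3)*(p^2 + 2*p - 8) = (p + 3)*(p + 4)*(p - 2)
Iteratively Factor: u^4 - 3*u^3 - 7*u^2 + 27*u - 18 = (u - 3)*(u^3 - 7*u + 6) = (u - 3)*(u + 3)*(u^2 - 3*u + 2) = (u - 3)*(u - 2)*(u + 3)*(u - 1)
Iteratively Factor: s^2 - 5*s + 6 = (s - 3)*(s - 2)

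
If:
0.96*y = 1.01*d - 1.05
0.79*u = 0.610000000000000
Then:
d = 0.95049504950495*y + 1.03960396039604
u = 0.77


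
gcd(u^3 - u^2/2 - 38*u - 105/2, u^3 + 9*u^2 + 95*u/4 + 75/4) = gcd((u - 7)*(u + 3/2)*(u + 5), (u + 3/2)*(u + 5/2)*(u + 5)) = u^2 + 13*u/2 + 15/2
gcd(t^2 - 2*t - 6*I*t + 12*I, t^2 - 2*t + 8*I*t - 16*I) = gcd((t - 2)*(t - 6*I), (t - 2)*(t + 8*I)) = t - 2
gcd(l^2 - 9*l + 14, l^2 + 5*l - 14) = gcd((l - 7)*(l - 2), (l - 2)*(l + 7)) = l - 2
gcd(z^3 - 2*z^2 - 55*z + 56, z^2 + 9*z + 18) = 1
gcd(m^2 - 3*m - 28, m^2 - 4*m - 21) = m - 7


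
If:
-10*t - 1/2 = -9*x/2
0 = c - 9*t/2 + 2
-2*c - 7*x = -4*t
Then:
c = -479/370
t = 29/185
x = 17/37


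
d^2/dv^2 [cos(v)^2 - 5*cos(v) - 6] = 5*cos(v) - 2*cos(2*v)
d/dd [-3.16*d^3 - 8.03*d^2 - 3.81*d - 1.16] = -9.48*d^2 - 16.06*d - 3.81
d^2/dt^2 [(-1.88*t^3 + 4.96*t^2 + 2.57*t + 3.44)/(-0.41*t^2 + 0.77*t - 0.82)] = (-8.88178419700125e-16*t^5 + 3.5527136788005e-15*t^4 - 3.030586*t^3 - 0.586463999999998*t^2 + 19.284924*t - 11.6817)/(0.068921*t^6 - 0.388311*t^5 + 1.142793*t^4 - 2.009777*t^3 + 2.285586*t^2 - 1.553244*t + 0.551368)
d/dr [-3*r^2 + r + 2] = 1 - 6*r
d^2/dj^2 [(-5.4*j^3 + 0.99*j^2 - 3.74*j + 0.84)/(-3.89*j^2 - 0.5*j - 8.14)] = (7.105427357601e-15*j^4 - 222.238472000001*j^3 + 243.68994*j^2 + 1426.454616*j - 108.86108)/(58.863869*j^6 + 22.69815*j^5 + 372.443382*j^4 + 95.1188*j^3 + 779.354532*j^2 + 99.3894*j + 539.353144)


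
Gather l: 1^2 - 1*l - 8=-l - 7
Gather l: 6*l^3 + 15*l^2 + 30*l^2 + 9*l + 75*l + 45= 6*l^3 + 45*l^2 + 84*l + 45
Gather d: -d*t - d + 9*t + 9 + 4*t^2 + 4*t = d*(-t - 1) + 4*t^2 + 13*t + 9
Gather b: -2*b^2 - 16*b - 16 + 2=-2*b^2 - 16*b - 14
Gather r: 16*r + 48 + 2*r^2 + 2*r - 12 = 2*r^2 + 18*r + 36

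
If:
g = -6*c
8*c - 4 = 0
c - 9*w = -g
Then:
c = 1/2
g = -3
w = -5/18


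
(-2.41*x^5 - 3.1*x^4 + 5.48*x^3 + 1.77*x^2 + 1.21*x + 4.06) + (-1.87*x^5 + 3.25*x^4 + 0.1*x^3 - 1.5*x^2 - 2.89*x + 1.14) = -4.28*x^5 + 0.15*x^4 + 5.58*x^3 + 0.27*x^2 - 1.68*x + 5.2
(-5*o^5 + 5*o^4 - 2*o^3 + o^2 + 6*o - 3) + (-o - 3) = -5*o^5 + 5*o^4 - 2*o^3 + o^2 + 5*o - 6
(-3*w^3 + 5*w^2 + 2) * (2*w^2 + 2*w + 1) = -6*w^5 + 4*w^4 + 7*w^3 + 9*w^2 + 4*w + 2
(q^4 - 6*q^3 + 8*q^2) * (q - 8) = q^5 - 14*q^4 + 56*q^3 - 64*q^2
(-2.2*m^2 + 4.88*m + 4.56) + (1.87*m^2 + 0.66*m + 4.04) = -0.33*m^2 + 5.54*m + 8.6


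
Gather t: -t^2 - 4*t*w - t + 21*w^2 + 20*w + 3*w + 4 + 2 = -t^2 + t*(-4*w - 1) + 21*w^2 + 23*w + 6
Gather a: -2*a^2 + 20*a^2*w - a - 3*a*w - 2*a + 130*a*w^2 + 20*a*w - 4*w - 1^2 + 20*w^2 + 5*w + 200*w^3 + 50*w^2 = a^2*(20*w - 2) + a*(130*w^2 + 17*w - 3) + 200*w^3 + 70*w^2 + w - 1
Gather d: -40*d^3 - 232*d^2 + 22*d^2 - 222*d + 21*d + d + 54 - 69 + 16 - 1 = -40*d^3 - 210*d^2 - 200*d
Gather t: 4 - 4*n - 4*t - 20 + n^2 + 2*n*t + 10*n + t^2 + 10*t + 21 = n^2 + 6*n + t^2 + t*(2*n + 6) + 5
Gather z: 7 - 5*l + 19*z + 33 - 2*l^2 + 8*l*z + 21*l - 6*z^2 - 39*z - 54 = -2*l^2 + 16*l - 6*z^2 + z*(8*l - 20) - 14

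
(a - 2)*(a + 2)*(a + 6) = a^3 + 6*a^2 - 4*a - 24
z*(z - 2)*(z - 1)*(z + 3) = z^4 - 7*z^2 + 6*z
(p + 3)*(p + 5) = p^2 + 8*p + 15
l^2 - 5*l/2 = l*(l - 5/2)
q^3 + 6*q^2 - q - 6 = (q - 1)*(q + 1)*(q + 6)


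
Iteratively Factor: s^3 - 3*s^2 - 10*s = (s - 5)*(s^2 + 2*s) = s*(s - 5)*(s + 2)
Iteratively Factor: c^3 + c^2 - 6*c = (c + 3)*(c^2 - 2*c) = c*(c + 3)*(c - 2)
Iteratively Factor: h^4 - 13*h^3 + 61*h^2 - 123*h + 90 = (h - 2)*(h^3 - 11*h^2 + 39*h - 45) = (h - 3)*(h - 2)*(h^2 - 8*h + 15) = (h - 5)*(h - 3)*(h - 2)*(h - 3)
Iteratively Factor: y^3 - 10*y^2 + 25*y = (y - 5)*(y^2 - 5*y) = y*(y - 5)*(y - 5)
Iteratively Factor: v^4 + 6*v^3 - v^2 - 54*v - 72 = (v + 2)*(v^3 + 4*v^2 - 9*v - 36) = (v + 2)*(v + 4)*(v^2 - 9) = (v - 3)*(v + 2)*(v + 4)*(v + 3)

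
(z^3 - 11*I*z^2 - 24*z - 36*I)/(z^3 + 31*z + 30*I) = (z - 6*I)/(z + 5*I)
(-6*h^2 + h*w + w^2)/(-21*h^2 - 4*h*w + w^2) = (-2*h + w)/(-7*h + w)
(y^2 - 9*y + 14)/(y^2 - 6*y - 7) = (y - 2)/(y + 1)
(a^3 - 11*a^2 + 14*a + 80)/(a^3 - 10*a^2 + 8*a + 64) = (a - 5)/(a - 4)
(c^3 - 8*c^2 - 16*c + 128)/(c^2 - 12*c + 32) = c + 4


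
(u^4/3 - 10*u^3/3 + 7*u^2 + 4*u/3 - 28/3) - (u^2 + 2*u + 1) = u^4/3 - 10*u^3/3 + 6*u^2 - 2*u/3 - 31/3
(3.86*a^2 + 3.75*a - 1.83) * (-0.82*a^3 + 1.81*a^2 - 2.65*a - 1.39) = -3.1652*a^5 + 3.9116*a^4 - 1.9409*a^3 - 18.6152*a^2 - 0.363*a + 2.5437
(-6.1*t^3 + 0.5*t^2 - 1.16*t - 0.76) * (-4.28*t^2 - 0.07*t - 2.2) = 26.108*t^5 - 1.713*t^4 + 18.3498*t^3 + 2.234*t^2 + 2.6052*t + 1.672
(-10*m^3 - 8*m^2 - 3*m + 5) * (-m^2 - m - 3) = 10*m^5 + 18*m^4 + 41*m^3 + 22*m^2 + 4*m - 15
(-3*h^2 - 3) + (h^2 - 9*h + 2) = -2*h^2 - 9*h - 1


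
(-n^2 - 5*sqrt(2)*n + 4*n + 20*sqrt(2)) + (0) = -n^2 - 5*sqrt(2)*n + 4*n + 20*sqrt(2)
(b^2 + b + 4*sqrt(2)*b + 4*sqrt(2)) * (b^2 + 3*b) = b^4 + 4*b^3 + 4*sqrt(2)*b^3 + 3*b^2 + 16*sqrt(2)*b^2 + 12*sqrt(2)*b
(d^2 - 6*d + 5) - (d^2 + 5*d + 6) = -11*d - 1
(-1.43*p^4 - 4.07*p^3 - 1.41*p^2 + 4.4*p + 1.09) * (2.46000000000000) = -3.5178*p^4 - 10.0122*p^3 - 3.4686*p^2 + 10.824*p + 2.6814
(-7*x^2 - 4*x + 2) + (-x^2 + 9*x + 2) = -8*x^2 + 5*x + 4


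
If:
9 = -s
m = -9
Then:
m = -9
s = -9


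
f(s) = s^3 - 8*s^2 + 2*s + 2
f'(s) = 3*s^2 - 16*s + 2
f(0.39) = 1.62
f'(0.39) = -3.78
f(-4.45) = -253.44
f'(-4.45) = 132.61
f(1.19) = -5.26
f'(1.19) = -12.79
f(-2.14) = -48.72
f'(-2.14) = 49.98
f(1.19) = -5.26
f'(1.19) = -12.79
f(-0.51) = -1.23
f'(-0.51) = 10.94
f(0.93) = -2.25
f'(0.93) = -10.29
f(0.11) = 2.12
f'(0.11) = 0.28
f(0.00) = 2.00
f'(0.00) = 2.00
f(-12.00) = -2902.00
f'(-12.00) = 626.00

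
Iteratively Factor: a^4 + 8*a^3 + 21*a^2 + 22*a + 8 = (a + 1)*(a^3 + 7*a^2 + 14*a + 8) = (a + 1)*(a + 4)*(a^2 + 3*a + 2) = (a + 1)^2*(a + 4)*(a + 2)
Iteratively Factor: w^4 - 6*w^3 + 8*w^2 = (w)*(w^3 - 6*w^2 + 8*w) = w^2*(w^2 - 6*w + 8) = w^2*(w - 2)*(w - 4)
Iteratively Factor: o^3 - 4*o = (o - 2)*(o^2 + 2*o) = o*(o - 2)*(o + 2)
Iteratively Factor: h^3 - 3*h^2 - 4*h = (h)*(h^2 - 3*h - 4) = h*(h + 1)*(h - 4)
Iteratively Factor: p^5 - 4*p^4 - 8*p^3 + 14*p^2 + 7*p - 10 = (p - 1)*(p^4 - 3*p^3 - 11*p^2 + 3*p + 10) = (p - 5)*(p - 1)*(p^3 + 2*p^2 - p - 2) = (p - 5)*(p - 1)*(p + 1)*(p^2 + p - 2) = (p - 5)*(p - 1)*(p + 1)*(p + 2)*(p - 1)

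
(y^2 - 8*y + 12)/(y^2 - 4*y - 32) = (-y^2 + 8*y - 12)/(-y^2 + 4*y + 32)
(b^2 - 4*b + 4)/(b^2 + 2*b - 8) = (b - 2)/(b + 4)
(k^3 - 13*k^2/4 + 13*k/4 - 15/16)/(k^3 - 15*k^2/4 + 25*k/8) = (4*k^2 - 8*k + 3)/(2*k*(2*k - 5))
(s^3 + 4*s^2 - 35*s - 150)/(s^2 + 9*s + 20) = (s^2 - s - 30)/(s + 4)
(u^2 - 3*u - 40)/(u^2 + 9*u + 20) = (u - 8)/(u + 4)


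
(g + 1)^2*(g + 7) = g^3 + 9*g^2 + 15*g + 7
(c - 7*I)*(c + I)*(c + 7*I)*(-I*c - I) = -I*c^4 + c^3 - I*c^3 + c^2 - 49*I*c^2 + 49*c - 49*I*c + 49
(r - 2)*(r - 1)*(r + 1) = r^3 - 2*r^2 - r + 2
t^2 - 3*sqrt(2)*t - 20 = (t - 5*sqrt(2))*(t + 2*sqrt(2))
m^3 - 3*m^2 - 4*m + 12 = (m - 3)*(m - 2)*(m + 2)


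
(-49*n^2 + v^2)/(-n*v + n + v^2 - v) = (49*n^2 - v^2)/(n*v - n - v^2 + v)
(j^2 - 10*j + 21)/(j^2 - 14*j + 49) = (j - 3)/(j - 7)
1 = 1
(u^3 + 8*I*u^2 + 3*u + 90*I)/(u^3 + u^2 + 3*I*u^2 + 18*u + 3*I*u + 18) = (u + 5*I)/(u + 1)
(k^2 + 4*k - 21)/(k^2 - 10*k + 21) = (k + 7)/(k - 7)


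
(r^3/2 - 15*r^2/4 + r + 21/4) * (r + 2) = r^4/2 - 11*r^3/4 - 13*r^2/2 + 29*r/4 + 21/2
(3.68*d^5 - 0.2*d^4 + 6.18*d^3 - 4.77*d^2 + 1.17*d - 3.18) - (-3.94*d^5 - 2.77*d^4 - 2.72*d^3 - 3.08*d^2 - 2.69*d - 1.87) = 7.62*d^5 + 2.57*d^4 + 8.9*d^3 - 1.69*d^2 + 3.86*d - 1.31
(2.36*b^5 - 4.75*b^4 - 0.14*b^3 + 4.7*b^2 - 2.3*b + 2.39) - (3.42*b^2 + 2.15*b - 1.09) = 2.36*b^5 - 4.75*b^4 - 0.14*b^3 + 1.28*b^2 - 4.45*b + 3.48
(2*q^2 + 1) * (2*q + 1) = 4*q^3 + 2*q^2 + 2*q + 1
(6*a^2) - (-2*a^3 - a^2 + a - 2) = 2*a^3 + 7*a^2 - a + 2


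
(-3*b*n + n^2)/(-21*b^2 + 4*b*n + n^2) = n/(7*b + n)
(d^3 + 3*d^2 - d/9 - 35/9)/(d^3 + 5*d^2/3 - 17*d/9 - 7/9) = (3*d + 5)/(3*d + 1)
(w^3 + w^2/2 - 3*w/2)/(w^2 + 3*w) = (2*w^2 + w - 3)/(2*(w + 3))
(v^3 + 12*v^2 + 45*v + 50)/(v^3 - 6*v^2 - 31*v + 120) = (v^2 + 7*v + 10)/(v^2 - 11*v + 24)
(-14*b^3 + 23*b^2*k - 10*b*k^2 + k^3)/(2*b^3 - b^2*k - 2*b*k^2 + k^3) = (-7*b + k)/(b + k)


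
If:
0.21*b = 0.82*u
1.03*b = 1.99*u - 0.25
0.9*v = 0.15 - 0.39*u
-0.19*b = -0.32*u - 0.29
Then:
No Solution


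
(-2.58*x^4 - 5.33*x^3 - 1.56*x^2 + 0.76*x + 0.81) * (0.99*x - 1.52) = -2.5542*x^5 - 1.3551*x^4 + 6.5572*x^3 + 3.1236*x^2 - 0.3533*x - 1.2312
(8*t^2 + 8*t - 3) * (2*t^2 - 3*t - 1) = 16*t^4 - 8*t^3 - 38*t^2 + t + 3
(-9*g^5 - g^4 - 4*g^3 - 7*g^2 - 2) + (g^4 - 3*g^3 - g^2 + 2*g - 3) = -9*g^5 - 7*g^3 - 8*g^2 + 2*g - 5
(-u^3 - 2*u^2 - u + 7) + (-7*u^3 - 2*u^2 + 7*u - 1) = -8*u^3 - 4*u^2 + 6*u + 6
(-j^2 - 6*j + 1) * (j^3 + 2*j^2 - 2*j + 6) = -j^5 - 8*j^4 - 9*j^3 + 8*j^2 - 38*j + 6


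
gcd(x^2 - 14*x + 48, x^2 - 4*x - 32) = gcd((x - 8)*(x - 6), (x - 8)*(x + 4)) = x - 8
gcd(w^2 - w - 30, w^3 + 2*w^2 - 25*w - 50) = w + 5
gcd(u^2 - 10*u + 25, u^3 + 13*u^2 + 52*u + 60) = 1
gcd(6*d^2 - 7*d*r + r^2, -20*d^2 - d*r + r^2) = 1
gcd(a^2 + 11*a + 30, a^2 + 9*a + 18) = a + 6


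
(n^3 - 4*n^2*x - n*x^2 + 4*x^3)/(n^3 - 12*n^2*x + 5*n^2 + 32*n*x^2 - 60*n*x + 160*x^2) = (-n^2 + x^2)/(-n^2 + 8*n*x - 5*n + 40*x)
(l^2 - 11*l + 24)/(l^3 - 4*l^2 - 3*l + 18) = (l - 8)/(l^2 - l - 6)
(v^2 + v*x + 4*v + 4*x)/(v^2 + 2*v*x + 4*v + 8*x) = (v + x)/(v + 2*x)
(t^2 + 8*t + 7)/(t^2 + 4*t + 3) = (t + 7)/(t + 3)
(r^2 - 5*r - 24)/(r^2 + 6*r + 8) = (r^2 - 5*r - 24)/(r^2 + 6*r + 8)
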